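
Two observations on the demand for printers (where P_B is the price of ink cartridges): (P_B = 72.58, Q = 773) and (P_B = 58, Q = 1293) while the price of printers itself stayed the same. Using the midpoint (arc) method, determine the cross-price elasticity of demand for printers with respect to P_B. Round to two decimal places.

ΔQ_A = 1293 − 773 = 520; ΔP_B = 58 − 72.58 = -14.58.
Midpoints: Q̄_A = 1033.0, P̄_B = 65.29.
ε = (ΔQ_A/Q̄_A)/(ΔP_B/P̄_B) = (520/1033.0)/(-14.58/65.29) ≈ -2.25.

-2.25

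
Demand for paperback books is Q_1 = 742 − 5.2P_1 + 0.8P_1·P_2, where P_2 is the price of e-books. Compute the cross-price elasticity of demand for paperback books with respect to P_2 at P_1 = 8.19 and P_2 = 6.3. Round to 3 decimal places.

At P_1 = 8.19 and P_2 = 6.3: Q_1 = 740.690.
∂Q_1/∂P_2 = 0.8P_1 = 0.8(8.19) = 6.5520.
ε = (∂Q_1/∂P_2)(P_2/Q_1) = 6.5520 × (6.3/740.690) ≈ 0.056.

0.056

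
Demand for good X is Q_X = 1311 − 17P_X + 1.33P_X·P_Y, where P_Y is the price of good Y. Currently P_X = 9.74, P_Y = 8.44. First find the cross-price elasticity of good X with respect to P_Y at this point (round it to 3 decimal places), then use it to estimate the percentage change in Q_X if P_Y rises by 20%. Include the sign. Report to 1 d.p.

1.7%

At P_X = 9.74, P_Y = 8.44: Q_X = 1254.753.
∂Q_X/∂P_Y = 1.33P_X = 12.9542.
ε = (∂Q_X/∂P_Y)(P_Y/Q_X) = 12.9542 × 8.44/1254.753 ≈ 0.087.
%ΔQ_X ≈ ε × %ΔP_Y = 0.087 × (20%) = 1.7%.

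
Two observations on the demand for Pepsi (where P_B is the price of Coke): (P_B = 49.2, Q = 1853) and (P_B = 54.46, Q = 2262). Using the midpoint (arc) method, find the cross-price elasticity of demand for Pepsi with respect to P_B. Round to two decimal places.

1.96

ΔQ_A = 2262 − 1853 = 409; ΔP_B = 54.46 − 49.2 = 5.26.
Midpoints: Q̄_A = 2057.5, P̄_B = 51.83.
ε = (ΔQ_A/Q̄_A)/(ΔP_B/P̄_B) = (409/2057.5)/(5.26/51.83) ≈ 1.96.
ε > 0: Pepsi and Coke are substitutes.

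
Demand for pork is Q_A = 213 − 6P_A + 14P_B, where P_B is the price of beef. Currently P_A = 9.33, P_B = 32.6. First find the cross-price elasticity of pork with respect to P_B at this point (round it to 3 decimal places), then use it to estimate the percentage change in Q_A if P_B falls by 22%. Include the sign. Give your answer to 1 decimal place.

-16.4%

At P_A = 9.33, P_B = 32.6: Q_A = 613.42.
∂Q_A/∂P_B = 14.
ε = (∂Q_A/∂P_B)(P_B/Q_A) = 14.0000 × 32.6/613.42 ≈ 0.744.
%ΔQ_A ≈ ε × %ΔP_B = 0.744 × (-22%) = -16.4%.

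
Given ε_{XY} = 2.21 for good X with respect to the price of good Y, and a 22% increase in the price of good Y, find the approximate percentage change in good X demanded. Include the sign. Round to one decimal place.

%ΔQ ≈ ε × %ΔP of good Y = 2.21 × (22%) = 48.6%.

48.6%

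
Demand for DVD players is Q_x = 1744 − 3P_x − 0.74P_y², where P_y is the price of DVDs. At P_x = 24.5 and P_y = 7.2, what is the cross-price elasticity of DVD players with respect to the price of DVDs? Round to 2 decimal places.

-0.05

At P_x = 24.5 and P_y = 7.2: Q_x = 1632.138.
∂Q_x/∂P_y = -1.48P_y = -1.48(7.2) = -10.6560.
ε = (∂Q_x/∂P_y)(P_y/Q_x) = -10.6560 × (7.2/1632.138) ≈ -0.05.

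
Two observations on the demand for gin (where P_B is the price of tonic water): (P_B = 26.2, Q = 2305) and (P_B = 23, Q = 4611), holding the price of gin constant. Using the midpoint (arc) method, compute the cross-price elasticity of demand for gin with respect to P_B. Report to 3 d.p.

ΔQ_A = 4611 − 2305 = 2306; ΔP_B = 23 − 26.2 = -3.2.
Midpoints: Q̄_A = 3458.0, P̄_B = 24.60.
ε = (ΔQ_A/Q̄_A)/(ΔP_B/P̄_B) = (2306/3458.0)/(-3.2/24.60) ≈ -5.126.

-5.126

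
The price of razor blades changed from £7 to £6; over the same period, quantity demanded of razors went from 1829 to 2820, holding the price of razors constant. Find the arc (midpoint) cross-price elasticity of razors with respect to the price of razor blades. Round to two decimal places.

ΔQ_A = 2820 − 1829 = 991; ΔP_B = 6 − 7 = -1.
Midpoints: Q̄_A = 2324.5, P̄_B = 6.50.
ε = (ΔQ_A/Q̄_A)/(ΔP_B/P̄_B) = (991/2324.5)/(-1/6.50) ≈ -2.77.
ε < 0: razors and razor blades are complements.

-2.77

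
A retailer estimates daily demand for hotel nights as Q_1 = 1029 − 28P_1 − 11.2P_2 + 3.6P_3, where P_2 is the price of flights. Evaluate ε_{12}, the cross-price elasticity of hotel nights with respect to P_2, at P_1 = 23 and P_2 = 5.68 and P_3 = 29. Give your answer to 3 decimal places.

At P_1 = 23 and P_2 = 5.68 and P_3 = 29: Q_1 = 425.784.
∂Q_1/∂P_2 = -11.2.
ε = (∂Q_1/∂P_2)(P_2/Q_1) = -11.2 × (5.68/425.784) ≈ -0.149.
Since ε < 0, hotel nights and flights are complements.

-0.149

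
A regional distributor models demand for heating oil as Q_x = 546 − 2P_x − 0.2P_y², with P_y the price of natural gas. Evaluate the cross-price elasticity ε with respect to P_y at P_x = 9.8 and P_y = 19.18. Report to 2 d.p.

At P_x = 9.8 and P_y = 19.18: Q_x = 452.826.
∂Q_x/∂P_y = -0.4P_y = -0.4(19.18) = -7.6720.
ε = (∂Q_x/∂P_y)(P_y/Q_x) = -7.6720 × (19.18/452.826) ≈ -0.32.
ε < 0: complements.

-0.32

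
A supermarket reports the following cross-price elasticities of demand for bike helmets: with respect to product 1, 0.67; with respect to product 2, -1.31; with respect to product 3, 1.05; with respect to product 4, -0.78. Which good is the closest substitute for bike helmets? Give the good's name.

Substitutes have ε > 0. Among the positive values, 1.05 (product 3) is largest.

product 3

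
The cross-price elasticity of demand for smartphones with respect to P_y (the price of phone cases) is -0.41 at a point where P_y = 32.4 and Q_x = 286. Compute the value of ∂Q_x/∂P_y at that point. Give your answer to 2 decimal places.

-3.62

ε = (∂Q_x/∂P_y)·(P_y/Q_x) ⇒ ∂Q_x/∂P_y = ε·Q_x/P_y = -0.41 × 286/32.4 ≈ -3.62.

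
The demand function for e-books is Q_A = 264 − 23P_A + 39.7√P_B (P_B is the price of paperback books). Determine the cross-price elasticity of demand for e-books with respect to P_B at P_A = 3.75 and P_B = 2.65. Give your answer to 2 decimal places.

At P_A = 3.75 and P_B = 2.65: Q_A = 242.377.
∂Q_A/∂P_B = 39.7/(2√P_B) = 39.7/(2√2.65) = 12.1938.
ε = (∂Q_A/∂P_B)(P_B/Q_A) = 12.1938 × (2.65/242.377) ≈ 0.13.

0.13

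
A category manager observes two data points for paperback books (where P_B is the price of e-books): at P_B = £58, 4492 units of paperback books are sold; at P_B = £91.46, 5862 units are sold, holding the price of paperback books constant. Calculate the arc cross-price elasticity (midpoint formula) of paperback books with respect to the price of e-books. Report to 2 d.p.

0.59

ΔQ_A = 5862 − 4492 = 1370; ΔP_B = 91.46 − 58 = 33.46.
Midpoints: Q̄_A = 5177.0, P̄_B = 74.73.
ε = (ΔQ_A/Q̄_A)/(ΔP_B/P̄_B) = (1370/5177.0)/(33.46/74.73) ≈ 0.59.
ε > 0: paperback books and e-books are substitutes.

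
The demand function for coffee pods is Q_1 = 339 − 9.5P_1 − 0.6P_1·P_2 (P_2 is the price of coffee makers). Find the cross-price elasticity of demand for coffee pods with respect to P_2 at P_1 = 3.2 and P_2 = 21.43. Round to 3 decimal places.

At P_1 = 3.2 and P_2 = 21.43: Q_1 = 267.454.
∂Q_1/∂P_2 = -0.6P_1 = -0.6(3.2) = -1.9200.
ε = (∂Q_1/∂P_2)(P_2/Q_1) = -1.9200 × (21.43/267.454) ≈ -0.154.

-0.154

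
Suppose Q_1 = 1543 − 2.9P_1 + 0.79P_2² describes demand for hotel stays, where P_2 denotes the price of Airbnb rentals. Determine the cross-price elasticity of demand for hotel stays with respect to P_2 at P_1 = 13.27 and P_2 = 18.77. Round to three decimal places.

At P_1 = 13.27 and P_2 = 18.77: Q_1 = 1782.844.
∂Q_1/∂P_2 = 1.58P_2 = 1.58(18.77) = 29.6566.
ε = (∂Q_1/∂P_2)(P_2/Q_1) = 29.6566 × (18.77/1782.844) ≈ 0.312.
ε > 0: substitutes.

0.312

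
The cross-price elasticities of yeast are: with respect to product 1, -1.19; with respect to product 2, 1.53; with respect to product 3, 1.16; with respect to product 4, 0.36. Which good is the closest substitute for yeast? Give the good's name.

product 2

Substitutes have ε > 0. Among the positive values, 1.53 (product 2) is largest.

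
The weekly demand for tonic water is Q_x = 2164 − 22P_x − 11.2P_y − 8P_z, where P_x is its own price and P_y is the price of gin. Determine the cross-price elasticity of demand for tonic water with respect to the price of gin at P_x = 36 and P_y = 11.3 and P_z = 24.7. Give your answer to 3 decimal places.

-0.121

At P_x = 36 and P_y = 11.3 and P_z = 24.7: Q_x = 1047.84.
∂Q_x/∂P_y = -11.2.
ε = (∂Q_x/∂P_y)(P_y/Q_x) = -11.2 × (11.3/1047.84) ≈ -0.121.
Since ε < 0, tonic water and gin are complements.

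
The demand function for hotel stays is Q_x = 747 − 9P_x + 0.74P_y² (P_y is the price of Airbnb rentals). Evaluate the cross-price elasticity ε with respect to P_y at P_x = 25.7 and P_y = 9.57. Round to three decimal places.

0.232

At P_x = 25.7 and P_y = 9.57: Q_x = 583.473.
∂Q_x/∂P_y = 1.48P_y = 1.48(9.57) = 14.1636.
ε = (∂Q_x/∂P_y)(P_y/Q_x) = 14.1636 × (9.57/583.473) ≈ 0.232.
ε > 0: substitutes.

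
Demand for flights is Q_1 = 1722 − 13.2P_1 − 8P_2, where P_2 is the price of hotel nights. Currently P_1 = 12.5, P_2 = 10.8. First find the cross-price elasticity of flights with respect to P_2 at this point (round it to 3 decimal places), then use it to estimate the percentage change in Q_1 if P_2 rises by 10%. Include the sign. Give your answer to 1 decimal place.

-0.6%

At P_1 = 12.5, P_2 = 10.8: Q_1 = 1470.6.
∂Q_1/∂P_2 = -8.
ε = (∂Q_1/∂P_2)(P_2/Q_1) = -8.0000 × 10.8/1470.6 ≈ -0.059.
%ΔQ_1 ≈ ε × %ΔP_2 = -0.059 × (10%) = -0.6%.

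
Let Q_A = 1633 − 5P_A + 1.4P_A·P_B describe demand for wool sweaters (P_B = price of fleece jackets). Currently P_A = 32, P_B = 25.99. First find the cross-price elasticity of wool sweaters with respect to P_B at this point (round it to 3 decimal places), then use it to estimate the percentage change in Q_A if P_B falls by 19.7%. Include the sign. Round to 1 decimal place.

At P_A = 32, P_B = 25.99: Q_A = 2637.352.
∂Q_A/∂P_B = 1.4P_A = 44.8000.
ε = (∂Q_A/∂P_B)(P_B/Q_A) = 44.8000 × 25.99/2637.352 ≈ 0.441.
%ΔQ_A ≈ ε × %ΔP_B = 0.441 × (-19.7%) = -8.7%.

-8.7%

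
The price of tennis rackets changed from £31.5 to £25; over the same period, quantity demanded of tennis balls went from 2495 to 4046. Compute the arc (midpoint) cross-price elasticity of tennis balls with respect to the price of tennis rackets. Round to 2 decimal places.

-2.06

ΔQ_A = 4046 − 2495 = 1551; ΔP_B = 25 − 31.5 = -6.5.
Midpoints: Q̄_A = 3270.5, P̄_B = 28.25.
ε = (ΔQ_A/Q̄_A)/(ΔP_B/P̄_B) = (1551/3270.5)/(-6.5/28.25) ≈ -2.06.
ε < 0: tennis balls and tennis rackets are complements.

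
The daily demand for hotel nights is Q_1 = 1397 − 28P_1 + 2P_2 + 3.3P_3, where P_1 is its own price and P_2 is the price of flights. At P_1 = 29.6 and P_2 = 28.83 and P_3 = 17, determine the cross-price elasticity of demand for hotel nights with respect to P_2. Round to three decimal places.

0.085

At P_1 = 29.6 and P_2 = 28.83 and P_3 = 17: Q_1 = 681.96.
∂Q_1/∂P_2 = 2.
ε = (∂Q_1/∂P_2)(P_2/Q_1) = 2 × (28.83/681.96) ≈ 0.085.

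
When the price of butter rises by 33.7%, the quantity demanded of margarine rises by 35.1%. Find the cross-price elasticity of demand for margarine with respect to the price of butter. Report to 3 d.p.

1.042

ε = (%ΔQ of margarine) / (%ΔP of butter) = (35.1%) / (33.7%) ≈ 1.042.
Positive cross-price elasticity: substitutes.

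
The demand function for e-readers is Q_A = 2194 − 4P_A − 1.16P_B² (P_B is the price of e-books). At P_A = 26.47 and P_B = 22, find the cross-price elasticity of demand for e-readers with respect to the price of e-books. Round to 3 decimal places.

-0.736

At P_A = 26.47 and P_B = 22: Q_A = 1526.68.
∂Q_A/∂P_B = -2.32P_B = -2.32(22) = -51.0400.
ε = (∂Q_A/∂P_B)(P_B/Q_A) = -51.0400 × (22/1526.68) ≈ -0.736.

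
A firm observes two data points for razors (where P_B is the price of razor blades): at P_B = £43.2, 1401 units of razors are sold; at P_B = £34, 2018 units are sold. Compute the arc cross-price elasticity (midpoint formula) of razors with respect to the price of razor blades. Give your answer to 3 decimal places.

-1.514

ΔQ_A = 2018 − 1401 = 617; ΔP_B = 34 − 43.2 = -9.2.
Midpoints: Q̄_A = 1709.5, P̄_B = 38.60.
ε = (ΔQ_A/Q̄_A)/(ΔP_B/P̄_B) = (617/1709.5)/(-9.2/38.60) ≈ -1.514.
ε < 0: razors and razor blades are complements.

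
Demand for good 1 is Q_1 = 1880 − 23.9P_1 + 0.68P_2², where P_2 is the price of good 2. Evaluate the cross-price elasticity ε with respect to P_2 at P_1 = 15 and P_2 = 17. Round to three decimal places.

0.229

At P_1 = 15 and P_2 = 17: Q_1 = 1718.02.
∂Q_1/∂P_2 = 1.36P_2 = 1.36(17) = 23.1200.
ε = (∂Q_1/∂P_2)(P_2/Q_1) = 23.1200 × (17/1718.02) ≈ 0.229.
ε > 0: substitutes.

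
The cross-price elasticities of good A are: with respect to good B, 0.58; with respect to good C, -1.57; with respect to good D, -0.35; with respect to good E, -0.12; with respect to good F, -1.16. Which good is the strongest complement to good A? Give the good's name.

good C

Complements have ε < 0. The most negative value is -1.57 (good C).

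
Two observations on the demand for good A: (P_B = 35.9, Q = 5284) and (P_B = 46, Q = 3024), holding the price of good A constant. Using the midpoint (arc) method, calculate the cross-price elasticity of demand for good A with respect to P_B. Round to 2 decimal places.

-2.21

ΔQ_A = 3024 − 5284 = -2260; ΔP_B = 46 − 35.9 = 10.1.
Midpoints: Q̄_A = 4154.0, P̄_B = 40.95.
ε = (ΔQ_A/Q̄_A)/(ΔP_B/P̄_B) = (-2260/4154.0)/(10.1/40.95) ≈ -2.21.
ε < 0: good A and good B are complements.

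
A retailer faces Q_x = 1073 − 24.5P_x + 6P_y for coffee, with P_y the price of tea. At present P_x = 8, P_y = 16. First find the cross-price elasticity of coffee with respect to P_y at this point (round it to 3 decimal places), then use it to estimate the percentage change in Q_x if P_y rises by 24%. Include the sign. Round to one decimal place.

2.4%

At P_x = 8, P_y = 16: Q_x = 973.
∂Q_x/∂P_y = 6.
ε = (∂Q_x/∂P_y)(P_y/Q_x) = 6.0000 × 16/973 ≈ 0.099.
%ΔQ_x ≈ ε × %ΔP_y = 0.099 × (24%) = 2.4%.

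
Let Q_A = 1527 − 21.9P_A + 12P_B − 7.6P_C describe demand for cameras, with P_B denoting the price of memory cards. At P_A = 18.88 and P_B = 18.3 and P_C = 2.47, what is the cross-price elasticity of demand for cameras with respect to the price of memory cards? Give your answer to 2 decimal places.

At P_A = 18.88 and P_B = 18.3 and P_C = 2.47: Q_A = 1314.356.
∂Q_A/∂P_B = 12.
ε = (∂Q_A/∂P_B)(P_B/Q_A) = 12 × (18.3/1314.356) ≈ 0.17.
Since ε > 0, cameras and memory cards are substitutes.

0.17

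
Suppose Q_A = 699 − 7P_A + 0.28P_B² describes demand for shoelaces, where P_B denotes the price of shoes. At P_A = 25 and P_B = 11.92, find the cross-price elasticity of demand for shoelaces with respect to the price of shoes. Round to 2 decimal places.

At P_A = 25 and P_B = 11.92: Q_A = 563.784.
∂Q_A/∂P_B = 0.56P_B = 0.56(11.92) = 6.6752.
ε = (∂Q_A/∂P_B)(P_B/Q_A) = 6.6752 × (11.92/563.784) ≈ 0.14.

0.14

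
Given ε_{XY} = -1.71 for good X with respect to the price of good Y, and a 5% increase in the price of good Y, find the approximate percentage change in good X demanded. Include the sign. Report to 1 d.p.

%ΔQ ≈ ε × %ΔP of good Y = -1.71 × (5%) = -8.6%.
Demand for good X falls by about 8.6%.

-8.6%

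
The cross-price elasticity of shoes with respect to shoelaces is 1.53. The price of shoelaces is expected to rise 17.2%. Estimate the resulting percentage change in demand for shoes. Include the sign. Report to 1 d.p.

%ΔQ ≈ ε × %ΔP of shoelaces = 1.53 × (17.2%) = 26.3%.
Demand for shoes rises by about 26.3%.

26.3%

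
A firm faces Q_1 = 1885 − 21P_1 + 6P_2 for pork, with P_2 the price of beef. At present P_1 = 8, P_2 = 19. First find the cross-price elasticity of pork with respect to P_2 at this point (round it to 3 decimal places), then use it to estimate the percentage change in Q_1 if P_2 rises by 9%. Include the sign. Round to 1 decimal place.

At P_1 = 8, P_2 = 19: Q_1 = 1831.
∂Q_1/∂P_2 = 6.
ε = (∂Q_1/∂P_2)(P_2/Q_1) = 6.0000 × 19/1831 ≈ 0.062.
%ΔQ_1 ≈ ε × %ΔP_2 = 0.062 × (9%) = 0.6%.

0.6%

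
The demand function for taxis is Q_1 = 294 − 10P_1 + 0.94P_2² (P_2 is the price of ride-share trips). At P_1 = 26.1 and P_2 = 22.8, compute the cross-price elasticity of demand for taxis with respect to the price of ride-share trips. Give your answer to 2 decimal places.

At P_1 = 26.1 and P_2 = 22.8: Q_1 = 521.650.
∂Q_1/∂P_2 = 1.88P_2 = 1.88(22.8) = 42.8640.
ε = (∂Q_1/∂P_2)(P_2/Q_1) = 42.8640 × (22.8/521.650) ≈ 1.87.

1.87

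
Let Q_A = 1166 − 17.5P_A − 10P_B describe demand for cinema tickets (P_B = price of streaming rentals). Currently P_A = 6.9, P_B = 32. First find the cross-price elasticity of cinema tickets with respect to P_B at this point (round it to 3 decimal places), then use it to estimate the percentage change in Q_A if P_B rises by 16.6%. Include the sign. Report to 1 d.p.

-7.3%

At P_A = 6.9, P_B = 32: Q_A = 725.25.
∂Q_A/∂P_B = -10.
ε = (∂Q_A/∂P_B)(P_B/Q_A) = -10.0000 × 32/725.25 ≈ -0.441.
%ΔQ_A ≈ ε × %ΔP_B = -0.441 × (16.6%) = -7.3%.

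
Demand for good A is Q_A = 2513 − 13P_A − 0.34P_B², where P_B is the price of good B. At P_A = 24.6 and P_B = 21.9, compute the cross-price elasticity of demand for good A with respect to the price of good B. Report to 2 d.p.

-0.16

At P_A = 24.6 and P_B = 21.9: Q_A = 2030.133.
∂Q_A/∂P_B = -0.68P_B = -0.68(21.9) = -14.8920.
ε = (∂Q_A/∂P_B)(P_B/Q_A) = -14.8920 × (21.9/2030.133) ≈ -0.16.
ε < 0: complements.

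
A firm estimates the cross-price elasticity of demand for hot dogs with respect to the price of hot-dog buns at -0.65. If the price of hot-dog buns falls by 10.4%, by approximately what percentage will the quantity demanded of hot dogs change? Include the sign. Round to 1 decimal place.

6.8%

%ΔQ ≈ ε × %ΔP of hot-dog buns = -0.65 × (-10.4%) = 6.8%.
Demand for hot dogs rises by about 6.8%.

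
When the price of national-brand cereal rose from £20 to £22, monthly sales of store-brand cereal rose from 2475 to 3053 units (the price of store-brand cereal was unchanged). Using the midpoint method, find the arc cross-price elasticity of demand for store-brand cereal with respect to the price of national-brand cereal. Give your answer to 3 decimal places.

ΔQ_A = 3053 − 2475 = 578; ΔP_B = 22 − 20 = 2.
Midpoints: Q̄_A = 2764.0, P̄_B = 21.00.
ε = (ΔQ_A/Q̄_A)/(ΔP_B/P̄_B) = (578/2764.0)/(2/21.00) ≈ 2.196.

2.196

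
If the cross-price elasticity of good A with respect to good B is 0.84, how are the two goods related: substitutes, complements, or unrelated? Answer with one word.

ε = 0.84 > 0, so a higher price of good B raises demand for good A: substitutes.

substitutes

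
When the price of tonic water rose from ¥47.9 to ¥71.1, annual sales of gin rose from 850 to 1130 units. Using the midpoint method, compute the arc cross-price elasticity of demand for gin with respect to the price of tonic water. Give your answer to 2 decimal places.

ΔQ_A = 1130 − 850 = 280; ΔP_B = 71.1 − 47.9 = 23.2.
Midpoints: Q̄_A = 990.0, P̄_B = 59.50.
ε = (ΔQ_A/Q̄_A)/(ΔP_B/P̄_B) = (280/990.0)/(23.2/59.50) ≈ 0.73.

0.73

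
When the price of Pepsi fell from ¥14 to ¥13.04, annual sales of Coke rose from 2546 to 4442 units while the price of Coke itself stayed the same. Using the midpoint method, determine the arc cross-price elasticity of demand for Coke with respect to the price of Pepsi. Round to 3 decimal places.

-7.642

ΔQ_A = 4442 − 2546 = 1896; ΔP_B = 13.04 − 14 = -0.96.
Midpoints: Q̄_A = 3494.0, P̄_B = 13.52.
ε = (ΔQ_A/Q̄_A)/(ΔP_B/P̄_B) = (1896/3494.0)/(-0.96/13.52) ≈ -7.642.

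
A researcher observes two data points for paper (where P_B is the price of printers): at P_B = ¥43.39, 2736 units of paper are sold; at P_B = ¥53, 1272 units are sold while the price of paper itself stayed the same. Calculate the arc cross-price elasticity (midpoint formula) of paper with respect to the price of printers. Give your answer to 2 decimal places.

ΔQ_A = 1272 − 2736 = -1464; ΔP_B = 53 − 43.39 = 9.61.
Midpoints: Q̄_A = 2004.0, P̄_B = 48.20.
ε = (ΔQ_A/Q̄_A)/(ΔP_B/P̄_B) = (-1464/2004.0)/(9.61/48.20) ≈ -3.66.

-3.66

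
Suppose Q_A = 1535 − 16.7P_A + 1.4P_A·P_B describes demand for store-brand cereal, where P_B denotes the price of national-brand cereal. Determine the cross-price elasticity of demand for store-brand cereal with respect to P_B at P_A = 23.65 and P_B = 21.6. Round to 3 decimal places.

At P_A = 23.65 and P_B = 21.6: Q_A = 1855.221.
∂Q_A/∂P_B = 1.4P_A = 1.4(23.65) = 33.1100.
ε = (∂Q_A/∂P_B)(P_B/Q_A) = 33.1100 × (21.6/1855.221) ≈ 0.385.

0.385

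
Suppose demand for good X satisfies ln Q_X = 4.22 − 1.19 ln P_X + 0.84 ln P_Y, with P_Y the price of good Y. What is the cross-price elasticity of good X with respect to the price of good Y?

In a log-linear (constant-elasticity) demand function, the coefficient on ln P_Y is the cross-price elasticity.
ε = 0.84. Positive, so good X and good Y are substitutes.

0.84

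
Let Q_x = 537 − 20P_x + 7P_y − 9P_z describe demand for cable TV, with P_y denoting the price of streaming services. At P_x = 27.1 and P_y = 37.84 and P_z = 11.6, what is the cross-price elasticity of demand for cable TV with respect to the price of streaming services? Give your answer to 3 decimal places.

At P_x = 27.1 and P_y = 37.84 and P_z = 11.6: Q_x = 155.48.
∂Q_x/∂P_y = 7.
ε = (∂Q_x/∂P_y)(P_y/Q_x) = 7 × (37.84/155.48) ≈ 1.704.
Since ε > 0, cable TV and streaming services are substitutes.

1.704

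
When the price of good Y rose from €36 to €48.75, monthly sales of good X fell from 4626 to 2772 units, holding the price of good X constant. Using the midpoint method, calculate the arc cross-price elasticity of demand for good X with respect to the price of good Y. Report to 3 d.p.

-1.666

ΔQ_X = 2772 − 4626 = -1854; ΔP_Y = 48.75 − 36 = 12.75.
Midpoints: Q̄_X = 3699.0, P̄_Y = 42.38.
ε = (ΔQ_X/Q̄_X)/(ΔP_Y/P̄_Y) = (-1854/3699.0)/(12.75/42.38) ≈ -1.666.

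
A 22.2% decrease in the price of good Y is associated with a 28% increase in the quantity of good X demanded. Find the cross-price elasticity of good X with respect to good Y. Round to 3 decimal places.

-1.261

ε = (%ΔQ of good X) / (%ΔP of good Y) = (28%) / (-22.2%) ≈ -1.261.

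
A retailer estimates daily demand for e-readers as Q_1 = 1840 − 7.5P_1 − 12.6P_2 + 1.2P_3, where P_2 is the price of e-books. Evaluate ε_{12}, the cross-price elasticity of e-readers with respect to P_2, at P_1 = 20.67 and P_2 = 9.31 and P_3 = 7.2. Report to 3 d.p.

At P_1 = 20.67 and P_2 = 9.31 and P_3 = 7.2: Q_1 = 1576.309.
∂Q_1/∂P_2 = -12.6.
ε = (∂Q_1/∂P_2)(P_2/Q_1) = -12.6 × (9.31/1576.309) ≈ -0.074.
Since ε < 0, e-readers and e-books are complements.

-0.074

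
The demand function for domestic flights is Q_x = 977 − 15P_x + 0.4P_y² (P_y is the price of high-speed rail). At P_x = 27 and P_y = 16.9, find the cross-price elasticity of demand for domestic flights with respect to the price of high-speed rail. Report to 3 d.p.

0.333

At P_x = 27 and P_y = 16.9: Q_x = 686.244.
∂Q_x/∂P_y = 0.8P_y = 0.8(16.9) = 13.5200.
ε = (∂Q_x/∂P_y)(P_y/Q_x) = 13.5200 × (16.9/686.244) ≈ 0.333.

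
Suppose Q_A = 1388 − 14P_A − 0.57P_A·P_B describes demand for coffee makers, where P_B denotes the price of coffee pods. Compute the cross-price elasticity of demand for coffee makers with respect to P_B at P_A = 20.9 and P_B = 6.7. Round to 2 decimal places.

-0.08

At P_A = 20.9 and P_B = 6.7: Q_A = 1015.583.
∂Q_A/∂P_B = -0.57P_A = -0.57(20.9) = -11.9130.
ε = (∂Q_A/∂P_B)(P_B/Q_A) = -11.9130 × (6.7/1015.583) ≈ -0.08.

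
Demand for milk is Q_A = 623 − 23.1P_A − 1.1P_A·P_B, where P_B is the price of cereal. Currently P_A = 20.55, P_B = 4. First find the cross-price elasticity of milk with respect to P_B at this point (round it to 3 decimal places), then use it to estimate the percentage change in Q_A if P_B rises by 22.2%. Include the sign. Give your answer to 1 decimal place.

At P_A = 20.55, P_B = 4: Q_A = 57.875.
∂Q_A/∂P_B = -1.1P_A = -22.6050.
ε = (∂Q_A/∂P_B)(P_B/Q_A) = -22.6050 × 4/57.875 ≈ -1.562.
%ΔQ_A ≈ ε × %ΔP_B = -1.562 × (22.2%) = -34.7%.

-34.7%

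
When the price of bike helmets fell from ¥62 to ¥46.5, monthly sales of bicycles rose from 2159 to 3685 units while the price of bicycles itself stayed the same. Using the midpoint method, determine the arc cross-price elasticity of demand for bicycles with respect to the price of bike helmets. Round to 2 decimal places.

-1.83

ΔQ_A = 3685 − 2159 = 1526; ΔP_B = 46.5 − 62 = -15.5.
Midpoints: Q̄_A = 2922.0, P̄_B = 54.25.
ε = (ΔQ_A/Q̄_A)/(ΔP_B/P̄_B) = (1526/2922.0)/(-15.5/54.25) ≈ -1.83.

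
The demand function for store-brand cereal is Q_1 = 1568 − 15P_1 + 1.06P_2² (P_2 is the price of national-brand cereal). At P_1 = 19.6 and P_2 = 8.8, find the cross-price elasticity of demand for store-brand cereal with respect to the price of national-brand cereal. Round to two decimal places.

0.12

At P_1 = 19.6 and P_2 = 8.8: Q_1 = 1356.086.
∂Q_1/∂P_2 = 2.12P_2 = 2.12(8.8) = 18.6560.
ε = (∂Q_1/∂P_2)(P_2/Q_1) = 18.6560 × (8.8/1356.086) ≈ 0.12.
ε > 0: substitutes.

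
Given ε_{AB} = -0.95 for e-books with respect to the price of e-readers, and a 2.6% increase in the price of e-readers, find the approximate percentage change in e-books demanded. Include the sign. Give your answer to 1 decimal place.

%ΔQ ≈ ε × %ΔP of e-readers = -0.95 × (2.6%) = -2.5%.

-2.5%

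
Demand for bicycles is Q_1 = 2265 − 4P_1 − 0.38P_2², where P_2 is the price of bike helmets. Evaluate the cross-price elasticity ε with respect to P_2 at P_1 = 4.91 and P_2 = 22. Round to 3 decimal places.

At P_1 = 4.91 and P_2 = 22: Q_1 = 2061.44.
∂Q_1/∂P_2 = -0.76P_2 = -0.76(22) = -16.7200.
ε = (∂Q_1/∂P_2)(P_2/Q_1) = -16.7200 × (22/2061.44) ≈ -0.178.
ε < 0: complements.

-0.178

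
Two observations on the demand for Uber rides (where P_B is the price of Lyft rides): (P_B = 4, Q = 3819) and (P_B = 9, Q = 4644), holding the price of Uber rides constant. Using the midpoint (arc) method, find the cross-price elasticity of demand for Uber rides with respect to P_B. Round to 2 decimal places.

ΔQ_A = 4644 − 3819 = 825; ΔP_B = 9 − 4 = 5.
Midpoints: Q̄_A = 4231.5, P̄_B = 6.50.
ε = (ΔQ_A/Q̄_A)/(ΔP_B/P̄_B) = (825/4231.5)/(5/6.50) ≈ 0.25.
ε > 0: Uber rides and Lyft rides are substitutes.

0.25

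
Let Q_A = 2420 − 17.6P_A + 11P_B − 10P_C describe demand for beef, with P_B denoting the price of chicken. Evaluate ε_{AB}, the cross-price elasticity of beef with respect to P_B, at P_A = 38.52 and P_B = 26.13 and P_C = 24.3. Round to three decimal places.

At P_A = 38.52 and P_B = 26.13 and P_C = 24.3: Q_A = 1786.478.
∂Q_A/∂P_B = 11.
ε = (∂Q_A/∂P_B)(P_B/Q_A) = 11 × (26.13/1786.478) ≈ 0.161.
Since ε > 0, beef and chicken are substitutes.

0.161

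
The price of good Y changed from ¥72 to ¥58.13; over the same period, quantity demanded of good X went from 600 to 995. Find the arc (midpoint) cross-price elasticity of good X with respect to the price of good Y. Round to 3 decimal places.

-2.323

ΔQ_X = 995 − 600 = 395; ΔP_Y = 58.13 − 72 = -13.87.
Midpoints: Q̄_X = 797.5, P̄_Y = 65.06.
ε = (ΔQ_X/Q̄_X)/(ΔP_Y/P̄_Y) = (395/797.5)/(-13.87/65.06) ≈ -2.323.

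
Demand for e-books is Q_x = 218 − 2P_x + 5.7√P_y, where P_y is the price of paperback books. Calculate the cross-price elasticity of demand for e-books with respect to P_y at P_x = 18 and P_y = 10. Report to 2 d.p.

0.05

At P_x = 18 and P_y = 10: Q_x = 200.025.
∂Q_x/∂P_y = 5.7/(2√P_y) = 5.7/(2√10) = 0.9012.
ε = (∂Q_x/∂P_y)(P_y/Q_x) = 0.9012 × (10/200.025) ≈ 0.05.
ε > 0: substitutes.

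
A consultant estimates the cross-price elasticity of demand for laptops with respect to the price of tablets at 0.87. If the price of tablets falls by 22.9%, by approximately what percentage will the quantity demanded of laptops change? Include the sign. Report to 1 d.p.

%ΔQ ≈ ε × %ΔP of tablets = 0.87 × (-22.9%) = -19.9%.
Demand for laptops falls by about 19.9%.

-19.9%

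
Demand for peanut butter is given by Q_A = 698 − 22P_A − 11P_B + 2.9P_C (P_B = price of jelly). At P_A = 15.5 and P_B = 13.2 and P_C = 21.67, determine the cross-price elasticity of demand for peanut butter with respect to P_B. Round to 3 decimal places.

At P_A = 15.5 and P_B = 13.2 and P_C = 21.67: Q_A = 274.643.
∂Q_A/∂P_B = -11.
ε = (∂Q_A/∂P_B)(P_B/Q_A) = -11 × (13.2/274.643) ≈ -0.529.
Since ε < 0, peanut butter and jelly are complements.

-0.529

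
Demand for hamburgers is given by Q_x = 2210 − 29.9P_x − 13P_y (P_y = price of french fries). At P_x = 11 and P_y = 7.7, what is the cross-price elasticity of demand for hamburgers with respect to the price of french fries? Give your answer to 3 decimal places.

At P_x = 11 and P_y = 7.7: Q_x = 1781.
∂Q_x/∂P_y = -13.
ε = (∂Q_x/∂P_y)(P_y/Q_x) = -13 × (7.7/1781) ≈ -0.056.
Since ε < 0, hamburgers and french fries are complements.

-0.056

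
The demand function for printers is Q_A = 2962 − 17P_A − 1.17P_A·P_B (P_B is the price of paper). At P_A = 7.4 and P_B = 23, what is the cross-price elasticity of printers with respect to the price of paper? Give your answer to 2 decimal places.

At P_A = 7.4 and P_B = 23: Q_A = 2637.066.
∂Q_A/∂P_B = -1.17P_A = -1.17(7.4) = -8.6580.
ε = (∂Q_A/∂P_B)(P_B/Q_A) = -8.6580 × (23/2637.066) ≈ -0.08.

-0.08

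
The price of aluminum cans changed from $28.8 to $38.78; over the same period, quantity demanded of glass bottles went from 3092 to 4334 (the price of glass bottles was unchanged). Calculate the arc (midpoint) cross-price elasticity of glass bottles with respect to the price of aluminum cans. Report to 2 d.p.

1.13

ΔQ_A = 4334 − 3092 = 1242; ΔP_B = 38.78 − 28.8 = 9.98.
Midpoints: Q̄_A = 3713.0, P̄_B = 33.79.
ε = (ΔQ_A/Q̄_A)/(ΔP_B/P̄_B) = (1242/3713.0)/(9.98/33.79) ≈ 1.13.
ε > 0: glass bottles and aluminum cans are substitutes.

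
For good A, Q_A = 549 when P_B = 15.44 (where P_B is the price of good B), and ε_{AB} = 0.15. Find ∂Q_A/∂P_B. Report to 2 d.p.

5.33

ε = (∂Q_A/∂P_B)·(P_B/Q_A) ⇒ ∂Q_A/∂P_B = ε·Q_A/P_B = 0.15 × 549/15.44 ≈ 5.33.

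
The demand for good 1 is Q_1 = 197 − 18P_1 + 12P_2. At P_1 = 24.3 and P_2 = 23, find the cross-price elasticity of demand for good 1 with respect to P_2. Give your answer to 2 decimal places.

7.75

At P_1 = 24.3 and P_2 = 23: Q_1 = 35.6.
∂Q_1/∂P_2 = 12.
ε = (∂Q_1/∂P_2)(P_2/Q_1) = 12 × (23/35.6) ≈ 7.75.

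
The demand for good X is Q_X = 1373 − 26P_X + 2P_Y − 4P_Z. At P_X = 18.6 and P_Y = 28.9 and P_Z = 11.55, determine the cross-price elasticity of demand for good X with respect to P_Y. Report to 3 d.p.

0.064

At P_X = 18.6 and P_Y = 28.9 and P_Z = 11.55: Q_X = 901.
∂Q_X/∂P_Y = 2.
ε = (∂Q_X/∂P_Y)(P_Y/Q_X) = 2 × (28.9/901) ≈ 0.064.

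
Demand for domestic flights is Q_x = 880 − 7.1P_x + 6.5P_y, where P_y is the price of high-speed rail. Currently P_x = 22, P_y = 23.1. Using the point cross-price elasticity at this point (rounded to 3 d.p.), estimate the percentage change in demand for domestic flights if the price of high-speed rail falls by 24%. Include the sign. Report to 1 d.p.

-4.1%

At P_x = 22, P_y = 23.1: Q_x = 873.95.
∂Q_x/∂P_y = 6.5.
ε = (∂Q_x/∂P_y)(P_y/Q_x) = 6.5000 × 23.1/873.95 ≈ 0.172.
%ΔQ_x ≈ ε × %ΔP_y = 0.172 × (-24%) = -4.1%.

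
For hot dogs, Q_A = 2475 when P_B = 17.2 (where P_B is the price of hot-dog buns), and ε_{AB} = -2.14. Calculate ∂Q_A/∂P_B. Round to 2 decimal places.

-307.94

ε = (∂Q_A/∂P_B)·(P_B/Q_A) ⇒ ∂Q_A/∂P_B = ε·Q_A/P_B = -2.14 × 2475/17.2 ≈ -307.94.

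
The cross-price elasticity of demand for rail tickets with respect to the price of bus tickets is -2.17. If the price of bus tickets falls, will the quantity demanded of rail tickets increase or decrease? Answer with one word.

ε < 0 and the price of bus tickets falls, so the quantity of rail tickets moves in the opposite direction: it increases.

increase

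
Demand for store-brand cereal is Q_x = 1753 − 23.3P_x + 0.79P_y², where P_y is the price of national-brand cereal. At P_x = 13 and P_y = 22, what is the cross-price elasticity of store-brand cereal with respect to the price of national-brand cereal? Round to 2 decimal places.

0.42

At P_x = 13 and P_y = 22: Q_x = 1832.46.
∂Q_x/∂P_y = 1.58P_y = 1.58(22) = 34.7600.
ε = (∂Q_x/∂P_y)(P_y/Q_x) = 34.7600 × (22/1832.46) ≈ 0.42.
ε > 0: substitutes.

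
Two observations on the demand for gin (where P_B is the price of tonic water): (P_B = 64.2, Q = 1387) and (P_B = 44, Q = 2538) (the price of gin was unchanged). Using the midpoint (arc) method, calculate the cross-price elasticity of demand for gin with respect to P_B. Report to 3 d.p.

ΔQ_A = 2538 − 1387 = 1151; ΔP_B = 44 − 64.2 = -20.2.
Midpoints: Q̄_A = 1962.5, P̄_B = 54.10.
ε = (ΔQ_A/Q̄_A)/(ΔP_B/P̄_B) = (1151/1962.5)/(-20.2/54.10) ≈ -1.571.

-1.571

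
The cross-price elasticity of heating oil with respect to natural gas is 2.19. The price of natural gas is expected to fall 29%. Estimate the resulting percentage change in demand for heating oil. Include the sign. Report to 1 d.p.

-63.5%

%ΔQ ≈ ε × %ΔP of natural gas = 2.19 × (-29%) = -63.5%.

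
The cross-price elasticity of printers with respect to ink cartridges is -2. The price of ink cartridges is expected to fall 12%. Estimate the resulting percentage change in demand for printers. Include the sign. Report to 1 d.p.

%ΔQ ≈ ε × %ΔP of ink cartridges = -2 × (-12%) = 24.0%.

24.0%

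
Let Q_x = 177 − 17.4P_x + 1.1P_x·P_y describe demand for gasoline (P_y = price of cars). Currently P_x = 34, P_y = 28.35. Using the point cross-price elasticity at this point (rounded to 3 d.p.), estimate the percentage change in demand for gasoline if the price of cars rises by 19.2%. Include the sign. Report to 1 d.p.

31.5%

At P_x = 34, P_y = 28.35: Q_x = 645.69.
∂Q_x/∂P_y = 1.1P_x = 37.4000.
ε = (∂Q_x/∂P_y)(P_y/Q_x) = 37.4000 × 28.35/645.69 ≈ 1.642.
%ΔQ_x ≈ ε × %ΔP_y = 1.642 × (19.2%) = 31.5%.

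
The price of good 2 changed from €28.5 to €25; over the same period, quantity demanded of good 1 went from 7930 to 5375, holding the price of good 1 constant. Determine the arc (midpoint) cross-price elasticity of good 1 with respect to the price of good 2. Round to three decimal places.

ΔQ_1 = 5375 − 7930 = -2555; ΔP_2 = 25 − 28.5 = -3.5.
Midpoints: Q̄_1 = 6652.5, P̄_2 = 26.75.
ε = (ΔQ_1/Q̄_1)/(ΔP_2/P̄_2) = (-2555/6652.5)/(-3.5/26.75) ≈ 2.935.

2.935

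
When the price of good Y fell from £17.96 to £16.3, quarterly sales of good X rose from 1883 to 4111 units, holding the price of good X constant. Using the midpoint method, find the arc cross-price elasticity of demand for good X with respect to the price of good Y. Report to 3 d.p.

ΔQ_X = 4111 − 1883 = 2228; ΔP_Y = 16.3 − 17.96 = -1.66.
Midpoints: Q̄_X = 2997.0, P̄_Y = 17.13.
ε = (ΔQ_X/Q̄_X)/(ΔP_Y/P̄_Y) = (2228/2997.0)/(-1.66/17.13) ≈ -7.671.

-7.671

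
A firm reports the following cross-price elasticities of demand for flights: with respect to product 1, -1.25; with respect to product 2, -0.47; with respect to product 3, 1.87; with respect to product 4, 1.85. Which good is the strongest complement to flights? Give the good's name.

Complements have ε < 0. The most negative value is -1.25 (product 1).

product 1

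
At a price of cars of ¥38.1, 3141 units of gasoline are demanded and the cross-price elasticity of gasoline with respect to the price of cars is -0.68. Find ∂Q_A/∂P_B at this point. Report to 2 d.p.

ε = (∂Q_A/∂P_B)·(P_B/Q_A) ⇒ ∂Q_A/∂P_B = ε·Q_A/P_B = -0.68 × 3141/38.1 ≈ -56.06.

-56.06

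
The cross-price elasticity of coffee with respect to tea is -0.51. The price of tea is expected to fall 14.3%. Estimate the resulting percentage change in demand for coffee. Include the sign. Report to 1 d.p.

7.3%

%ΔQ ≈ ε × %ΔP of tea = -0.51 × (-14.3%) = 7.3%.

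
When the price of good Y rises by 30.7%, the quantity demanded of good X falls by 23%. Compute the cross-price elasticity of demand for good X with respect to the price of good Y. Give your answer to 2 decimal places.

-0.75

ε = (%ΔQ of good X) / (%ΔP of good Y) = (-23%) / (30.7%) ≈ -0.75.
Negative cross-price elasticity: complements.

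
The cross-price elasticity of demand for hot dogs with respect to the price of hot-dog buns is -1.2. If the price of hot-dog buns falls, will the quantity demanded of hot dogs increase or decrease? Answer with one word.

increase

ε < 0 and the price of hot-dog buns falls, so the quantity of hot dogs moves in the opposite direction: it increases.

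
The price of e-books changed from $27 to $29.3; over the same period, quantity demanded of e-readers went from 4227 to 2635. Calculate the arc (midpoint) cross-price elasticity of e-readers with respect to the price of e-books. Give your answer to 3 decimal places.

-5.679

ΔQ_A = 2635 − 4227 = -1592; ΔP_B = 29.3 − 27 = 2.3.
Midpoints: Q̄_A = 3431.0, P̄_B = 28.15.
ε = (ΔQ_A/Q̄_A)/(ΔP_B/P̄_B) = (-1592/3431.0)/(2.3/28.15) ≈ -5.679.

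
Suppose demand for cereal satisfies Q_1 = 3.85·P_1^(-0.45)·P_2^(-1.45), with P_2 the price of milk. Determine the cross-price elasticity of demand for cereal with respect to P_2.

In a log-linear (constant-elasticity) demand function, the coefficient on the exponent of P_2 is the cross-price elasticity.
ε = -1.45. Negative, so cereal and milk are complements.

-1.45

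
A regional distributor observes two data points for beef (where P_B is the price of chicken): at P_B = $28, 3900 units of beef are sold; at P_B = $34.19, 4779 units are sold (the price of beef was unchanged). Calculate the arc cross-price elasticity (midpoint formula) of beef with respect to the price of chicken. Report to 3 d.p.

1.018

ΔQ_A = 4779 − 3900 = 879; ΔP_B = 34.19 − 28 = 6.19.
Midpoints: Q̄_A = 4339.5, P̄_B = 31.09.
ε = (ΔQ_A/Q̄_A)/(ΔP_B/P̄_B) = (879/4339.5)/(6.19/31.09) ≈ 1.018.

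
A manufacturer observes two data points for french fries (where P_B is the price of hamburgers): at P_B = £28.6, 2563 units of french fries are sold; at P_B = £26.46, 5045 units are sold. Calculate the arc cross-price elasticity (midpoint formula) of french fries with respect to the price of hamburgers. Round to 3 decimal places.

ΔQ_A = 5045 − 2563 = 2482; ΔP_B = 26.46 − 28.6 = -2.14.
Midpoints: Q̄_A = 3804.0, P̄_B = 27.53.
ε = (ΔQ_A/Q̄_A)/(ΔP_B/P̄_B) = (2482/3804.0)/(-2.14/27.53) ≈ -8.394.
ε < 0: french fries and hamburgers are complements.

-8.394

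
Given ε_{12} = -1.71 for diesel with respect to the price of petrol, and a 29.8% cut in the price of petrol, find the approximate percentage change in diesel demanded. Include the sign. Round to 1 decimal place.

%ΔQ ≈ ε × %ΔP of petrol = -1.71 × (-29.8%) = 51.0%.

51.0%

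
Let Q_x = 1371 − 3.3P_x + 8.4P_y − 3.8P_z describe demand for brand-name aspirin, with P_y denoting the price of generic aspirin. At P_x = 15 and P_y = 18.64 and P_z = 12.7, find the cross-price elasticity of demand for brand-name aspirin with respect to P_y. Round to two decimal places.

0.11

At P_x = 15 and P_y = 18.64 and P_z = 12.7: Q_x = 1429.816.
∂Q_x/∂P_y = 8.4.
ε = (∂Q_x/∂P_y)(P_y/Q_x) = 8.4 × (18.64/1429.816) ≈ 0.11.
Since ε > 0, brand-name aspirin and generic aspirin are substitutes.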